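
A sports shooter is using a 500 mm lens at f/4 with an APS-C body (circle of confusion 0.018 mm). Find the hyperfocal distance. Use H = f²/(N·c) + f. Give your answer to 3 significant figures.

Hyperfocal distance H = f²/(N·c) + f = 500²/(4 × 0.018) + 500 = 250000/0.072 + 500 ≈ 3472722.2 mm ≈ 3470 m.

3470 m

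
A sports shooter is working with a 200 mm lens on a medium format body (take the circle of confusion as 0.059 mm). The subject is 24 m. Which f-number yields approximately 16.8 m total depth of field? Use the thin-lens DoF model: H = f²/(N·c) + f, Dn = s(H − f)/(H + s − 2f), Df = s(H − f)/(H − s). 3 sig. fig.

f/8.98

Write h = H − f = f²/(N·c). The thin-lens limits are Dn = s·h/(h + (s−f)) and Df = s·h/(h − (s−f)), so DoF = Df − Dn = 2·s·(s−f)·h / (h² − (s−f)²).
That is a quadratic in h: DoF·h² − 2·s·(s−f)·h − DoF·(s−f)² = 0 ⇒ h = (s−f)·(s + √(s² + DoF²)) / DoF = 23800 × (24000 + √(24000² + 16800²)) / 16800 = 23800 × (24000 + 29295.7) / 16800 ≈ 75502 mm.
Then N = f²/(c·h) = 200² / (0.059 × 75502) = 40000 / 4454.6 ≈ 8.98.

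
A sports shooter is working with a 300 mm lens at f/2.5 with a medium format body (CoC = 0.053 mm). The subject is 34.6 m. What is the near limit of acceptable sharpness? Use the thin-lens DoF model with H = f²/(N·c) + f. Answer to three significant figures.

Hyperfocal distance H = f²/(N·c) + f = 300²/(2.5 × 0.053) + 300 = 90000/0.1325 + 300 ≈ 679545.3 mm ≈ 679.5 m.
Near limit Dn = s·(H − f)/(H + s − 2f) = 34600 × (679545.3 − 300) / (679545.3 + 34600 − 2 × 300) = 34600 × 679245.3 / 713545.3 ≈ 32937 mm ≈ 32.9 m.

32.9 m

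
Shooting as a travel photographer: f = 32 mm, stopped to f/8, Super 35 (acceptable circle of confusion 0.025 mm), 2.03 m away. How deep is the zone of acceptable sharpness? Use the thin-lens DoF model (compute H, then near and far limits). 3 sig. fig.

Hyperfocal distance H = f²/(N·c) + f = 32²/(8 × 0.025) + 32 = 1024/0.2 + 32 ≈ 5152.0 mm ≈ 5.152 m.
Near limit Dn = s·(H − f)/(H + s − 2f) = 2030 × (5152.0 − 32) / (5152.0 + 2030 − 2 × 32) = 2030 × 5120.0 / 7118.0 ≈ 1460.2 mm.
Far limit Df = s·(H − f)/(H − s) = 2030 × (5152.0 − 32) / (5152.0 − 2030) = 2030 × 5120.0 / 3122.0 ≈ 3329.1 mm.
Depth of field = Df − Dn = 3329.1 − 1460.2 ≈ 1868.9 mm ≈ 1.87 m.

1.87 m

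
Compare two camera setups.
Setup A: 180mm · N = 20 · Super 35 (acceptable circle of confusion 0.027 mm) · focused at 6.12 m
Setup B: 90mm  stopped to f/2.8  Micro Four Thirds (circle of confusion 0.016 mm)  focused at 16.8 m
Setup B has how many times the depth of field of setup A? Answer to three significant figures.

Setup A: H = 180²/(20×0.027) + 180 ≈ 60180.0 mm; DoF = Df − Dn = 6792.5 − 5568.7 ≈ 1223.8 mm.
Setup B: H = 90²/(2.8×0.016) + 90 ≈ 180893.6 mm; DoF = Df − Dn = 18510.8 − 15378.7 ≈ 3132.1 mm.
Ratio = 3132.1 / 1223.8 ≈ 2.56.

2.56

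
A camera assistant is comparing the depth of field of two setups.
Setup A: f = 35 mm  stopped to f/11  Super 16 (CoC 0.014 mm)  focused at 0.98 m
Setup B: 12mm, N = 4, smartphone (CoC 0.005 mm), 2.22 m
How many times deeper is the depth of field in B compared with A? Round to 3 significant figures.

6.36

Setup A: H = 35²/(11×0.014) + 35 ≈ 7989.5 mm; DoF = Df − Dn = 1112.12 − 875.94 ≈ 236.18 mm.
Setup B: H = 12²/(4×0.005) + 12 ≈ 7212.0 mm; DoF = Df − Dn = 3201.9 − 1699.0 ≈ 1502.9 mm.
Ratio = 1502.9 / 236.18 ≈ 6.36.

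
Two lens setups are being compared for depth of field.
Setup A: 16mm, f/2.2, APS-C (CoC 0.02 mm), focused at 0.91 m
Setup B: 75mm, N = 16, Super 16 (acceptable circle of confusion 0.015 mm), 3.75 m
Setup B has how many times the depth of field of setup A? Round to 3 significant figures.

Setup A: H = 16²/(2.2×0.02) + 16 ≈ 5834.2 mm; DoF = Df − Dn = 1075.21 − 788.80 ≈ 286.41 mm.
Setup B: H = 75²/(16×0.015) + 75 ≈ 23512.5 mm; DoF = Df − Dn = 4447.3 − 3241.7 ≈ 1205.6 mm.
Ratio = 1205.6 / 286.41 ≈ 4.21.

4.21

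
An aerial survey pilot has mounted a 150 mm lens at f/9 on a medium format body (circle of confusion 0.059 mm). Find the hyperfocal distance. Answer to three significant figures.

42.5 m

Hyperfocal distance H = f²/(N·c) + f = 150²/(9 × 0.059) + 150 = 22500/0.531 + 150 ≈ 42522.9 mm ≈ 42.5 m.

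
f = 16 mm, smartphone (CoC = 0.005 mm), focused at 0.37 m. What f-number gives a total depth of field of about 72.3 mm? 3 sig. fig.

f/14

Write h = H − f = f²/(N·c). The thin-lens limits are Dn = s·h/(h + (s−f)) and Df = s·h/(h − (s−f)), so DoF = Df − Dn = 2·s·(s−f)·h / (h² − (s−f)²).
That is a quadratic in h: DoF·h² − 2·s·(s−f)·h − DoF·(s−f)² = 0 ⇒ h = (s−f)·(s + √(s² + DoF²)) / DoF = 354 × (370 + √(370² + 72.3²)) / 72.3 = 354 × (370 + 376.998) / 72.3 ≈ 3657.5 mm.
Then N = f²/(c·h) = 16² / (0.005 × 3657.5) = 256 / 18.287 ≈ 14.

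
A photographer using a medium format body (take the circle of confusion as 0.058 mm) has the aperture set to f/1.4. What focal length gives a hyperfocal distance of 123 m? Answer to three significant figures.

99.9 mm

From H = f²/(N·c) + f, with f ≪ H: f ≈ √(H·N·c) = √(123000 × 1.4 × 0.058) = √9987.6 ≈ 99.94 mm.
The +f correction barely moves this — solving exactly, f² + N·c·f − N·c·H = 0 ⇒ f = (−N·c + √((N·c)² + 4·N·c·H))/2 = (−0.0812 + √39950)/2 ≈ 99.897 mm, so f ≈ 99.9 mm.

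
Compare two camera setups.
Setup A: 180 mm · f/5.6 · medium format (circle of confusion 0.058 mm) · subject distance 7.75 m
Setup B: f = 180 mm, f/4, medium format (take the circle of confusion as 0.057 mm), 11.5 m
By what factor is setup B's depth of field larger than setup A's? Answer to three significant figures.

Setup A: H = 180²/(5.6×0.058) + 180 ≈ 99933.7 mm; DoF = Df − Dn = 8386.4 − 7203.4 ≈ 1183.0 mm.
Setup B: H = 180²/(4×0.057) + 180 ≈ 142285.3 mm; DoF = Df − Dn = 12495.4 − 10651.5 ≈ 1843.9 mm.
Ratio = 1843.9 / 1183.0 ≈ 1.56.

1.56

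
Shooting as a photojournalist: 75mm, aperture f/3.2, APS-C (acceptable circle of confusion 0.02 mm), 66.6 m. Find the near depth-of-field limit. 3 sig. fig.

37.9 m

Hyperfocal distance H = f²/(N·c) + f = 75²/(3.2 × 0.02) + 75 = 5625/0.064 + 75 ≈ 87965.6 mm ≈ 87.97 m.
Near limit Dn = s·(H − f)/(H + s − 2f) = 66600 × (87965.6 − 75) / (87965.6 + 66600 − 2 × 75) = 66600 × 87890.6 / 154415.6 ≈ 37908 mm ≈ 37.9 m.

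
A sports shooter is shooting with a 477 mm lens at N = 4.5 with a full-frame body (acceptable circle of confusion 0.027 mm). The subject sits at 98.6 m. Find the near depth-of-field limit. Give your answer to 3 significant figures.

Hyperfocal distance H = f²/(N·c) + f = 477²/(4.5 × 0.027) + 477 = 227529/0.1215 + 477 ≈ 1873143.7 mm ≈ 1873 m.
Near limit Dn = s·(H − f)/(H + s − 2f) = 98600 × (1873143.7 − 477) / (1873143.7 + 98600 − 2 × 477) = 98600 × 1872666.7 / 1970789.7 ≈ 93691 mm ≈ 93.7 m.

93.7 m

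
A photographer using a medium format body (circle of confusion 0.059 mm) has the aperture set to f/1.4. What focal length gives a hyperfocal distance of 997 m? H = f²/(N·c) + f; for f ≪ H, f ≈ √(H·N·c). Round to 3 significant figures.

From H = f²/(N·c) + f, with f ≪ H: f ≈ √(H·N·c) = √(997000 × 1.4 × 0.059) = √82352 ≈ 287.0 mm.
The +f correction barely moves this — solving exactly, f² + N·c·f − N·c·H = 0 ⇒ f = (−N·c + √((N·c)² + 4·N·c·H))/2 = (−0.0826 + √329409)/2 ≈ 286.93 mm, so f ≈ 287 mm.

287 mm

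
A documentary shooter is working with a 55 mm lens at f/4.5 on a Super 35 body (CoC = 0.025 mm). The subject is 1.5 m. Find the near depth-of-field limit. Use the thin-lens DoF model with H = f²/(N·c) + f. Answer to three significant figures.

Hyperfocal distance H = f²/(N·c) + f = 55²/(4.5 × 0.025) + 55 = 3025/0.1125 + 55 ≈ 26943.9 mm ≈ 26.94 m.
Near limit Dn = s·(H − f)/(H + s − 2f) = 1500 × (26943.9 − 55) / (26943.9 + 1500 − 2 × 55) = 1500 × 26888.9 / 28333.9 ≈ 1423.5 mm ≈ 1.42 m.

1.42 m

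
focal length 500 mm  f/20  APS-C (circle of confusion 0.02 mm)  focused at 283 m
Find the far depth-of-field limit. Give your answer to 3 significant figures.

Hyperfocal distance H = f²/(N·c) + f = 500²/(20 × 0.02) + 500 = 250000/0.4 + 500 ≈ 625500.0 mm ≈ 625.5 m.
Far limit Df = s·(H − f)/(H − s) = 283000 × (625500.0 − 500) / (625500.0 − 283000) = 283000 × 625000.0 / 342500.0 ≈ 516423 mm ≈ 516 m.

516 m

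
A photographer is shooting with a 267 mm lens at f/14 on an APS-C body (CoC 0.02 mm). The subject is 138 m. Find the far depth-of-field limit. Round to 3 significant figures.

301 m

Hyperfocal distance H = f²/(N·c) + f = 267²/(14 × 0.02) + 267 = 71289/0.28 + 267 ≈ 254870.6 mm ≈ 254.9 m.
Far limit Df = s·(H − f)/(H − s) = 138000 × (254870.6 − 267) / (254870.6 − 138000) = 138000 × 254603.6 / 116870.6 ≈ 300634 mm ≈ 301 m.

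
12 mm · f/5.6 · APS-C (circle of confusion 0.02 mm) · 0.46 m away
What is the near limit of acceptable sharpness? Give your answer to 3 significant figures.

Hyperfocal distance H = f²/(N·c) + f = 12²/(5.6 × 0.02) + 12 = 144/0.112 + 12 ≈ 1297.7 mm ≈ 1.298 m.
Near limit Dn = s·(H − f)/(H + s − 2f) = 460 × (1297.7 − 12) / (1297.7 + 460 − 2 × 12) = 460 × 1285.7 / 1733.7 ≈ 341.13 mm.

341 mm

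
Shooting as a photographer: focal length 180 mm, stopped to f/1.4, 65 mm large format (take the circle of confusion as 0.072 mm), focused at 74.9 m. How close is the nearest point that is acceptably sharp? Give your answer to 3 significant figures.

60.8 m

Hyperfocal distance H = f²/(N·c) + f = 180²/(1.4 × 0.072) + 180 = 32400/0.1008 + 180 ≈ 321608.6 mm ≈ 321.6 m.
Near limit Dn = s·(H − f)/(H + s − 2f) = 74900 × (321608.6 − 180) / (321608.6 + 74900 − 2 × 180) = 74900 × 321428.6 / 396148.6 ≈ 60773 mm ≈ 60.8 m.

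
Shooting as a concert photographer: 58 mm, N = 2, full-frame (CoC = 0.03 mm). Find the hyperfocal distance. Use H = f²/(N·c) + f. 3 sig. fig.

56.1 m

Hyperfocal distance H = f²/(N·c) + f = 58²/(2 × 0.03) + 58 = 3364/0.06 + 58 ≈ 56124.7 mm ≈ 56.1 m.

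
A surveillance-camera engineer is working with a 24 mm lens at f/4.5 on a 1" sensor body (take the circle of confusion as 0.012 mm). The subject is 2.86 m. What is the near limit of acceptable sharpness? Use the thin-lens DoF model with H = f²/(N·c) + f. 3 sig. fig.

2.26 m

Hyperfocal distance H = f²/(N·c) + f = 24²/(4.5 × 0.012) + 24 = 576/0.054 + 24 ≈ 10690.7 mm ≈ 10.69 m.
Near limit Dn = s·(H − f)/(H + s − 2f) = 2860 × (10690.7 − 24) / (10690.7 + 2860 − 2 × 24) = 2860 × 10666.7 / 13502.7 ≈ 2259.3 mm ≈ 2.26 m.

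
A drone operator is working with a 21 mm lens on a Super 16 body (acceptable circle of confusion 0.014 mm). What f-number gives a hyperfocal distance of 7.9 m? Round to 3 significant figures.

Rearrange H = f²/(N·c) + f for N: N = f² / ((H − f)·c).
N = 21² / ((7900 − 21) × 0.014) = 441 / 110.3 ≈ 4.

f/4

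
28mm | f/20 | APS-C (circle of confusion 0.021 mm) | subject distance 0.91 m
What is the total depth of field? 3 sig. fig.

Hyperfocal distance H = f²/(N·c) + f = 28²/(20 × 0.021) + 28 = 784/0.42 + 28 ≈ 1894.7 mm ≈ 1.895 m.
Near limit Dn = s·(H − f)/(H + s − 2f) = 910 × (1894.7 − 28) / (1894.7 + 910 − 2 × 28) = 910 × 1866.7 / 2748.7 ≈ 618.0 mm.
Far limit Df = s·(H − f)/(H − s) = 910 × (1894.7 − 28) / (1894.7 − 910) = 910 × 1866.7 / 984.7 ≈ 1725.1 mm.
Depth of field = Df − Dn = 1725.1 − 618.0 ≈ 1107.1 mm ≈ 1.11 m.

1.11 m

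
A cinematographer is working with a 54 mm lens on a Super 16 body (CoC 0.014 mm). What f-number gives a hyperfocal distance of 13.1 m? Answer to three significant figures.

f/16

Rearrange H = f²/(N·c) + f for N: N = f² / ((H − f)·c).
N = 54² / ((13100 − 54) × 0.014) = 2916 / 182.6 ≈ 16.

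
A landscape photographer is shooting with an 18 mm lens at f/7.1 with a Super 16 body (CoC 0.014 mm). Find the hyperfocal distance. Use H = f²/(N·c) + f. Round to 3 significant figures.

Hyperfocal distance H = f²/(N·c) + f = 18²/(7.1 × 0.014) + 18 = 324/0.0994 + 18 ≈ 3277.6 mm ≈ 3.28 m.

3.28 m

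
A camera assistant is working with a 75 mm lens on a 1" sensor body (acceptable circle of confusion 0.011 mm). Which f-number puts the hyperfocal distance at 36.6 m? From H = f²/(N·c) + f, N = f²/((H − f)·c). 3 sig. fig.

f/14

Rearrange H = f²/(N·c) + f for N: N = f² / ((H − f)·c).
N = 75² / ((36600 − 75) × 0.011) = 5625 / 401.8 ≈ 14.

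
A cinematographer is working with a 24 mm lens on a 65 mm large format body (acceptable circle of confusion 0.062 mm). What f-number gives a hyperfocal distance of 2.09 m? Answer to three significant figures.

f/4.50

Rearrange H = f²/(N·c) + f for N: N = f² / ((H − f)·c).
N = 24² / ((2090 − 24) × 0.062) = 576 / 128.1 ≈ 4.50.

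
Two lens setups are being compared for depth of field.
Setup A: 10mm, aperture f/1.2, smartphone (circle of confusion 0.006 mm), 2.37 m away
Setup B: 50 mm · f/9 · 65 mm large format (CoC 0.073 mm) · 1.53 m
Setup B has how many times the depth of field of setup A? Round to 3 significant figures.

Setup A: H = 10²/(1.2×0.006) + 10 ≈ 13898.9 mm; DoF = Df − Dn = 2855.15 − 2025.78 ≈ 829.37 mm.
Setup B: H = 50²/(9×0.073) + 50 ≈ 3855.2 mm; DoF = Df − Dn = 2503.9 − 1101.6 ≈ 1402.3 mm.
Ratio = 1402.3 / 829.37 ≈ 1.69.

1.69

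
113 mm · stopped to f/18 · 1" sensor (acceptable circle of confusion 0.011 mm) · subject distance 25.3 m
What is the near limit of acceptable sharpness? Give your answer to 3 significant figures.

18.2 m

Hyperfocal distance H = f²/(N·c) + f = 113²/(18 × 0.011) + 113 = 12769/0.198 + 113 ≈ 64602.9 mm ≈ 64.60 m.
Near limit Dn = s·(H − f)/(H + s − 2f) = 25300 × (64602.9 − 113) / (64602.9 + 25300 − 2 × 113) = 25300 × 64489.9 / 89676.9 ≈ 18194 mm ≈ 18.2 m.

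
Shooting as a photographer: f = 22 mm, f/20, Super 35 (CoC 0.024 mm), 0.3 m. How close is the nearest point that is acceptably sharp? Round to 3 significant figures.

Hyperfocal distance H = f²/(N·c) + f = 22²/(20 × 0.024) + 22 = 484/0.48 + 22 ≈ 1030.3 mm ≈ 1.030 m.
Near limit Dn = s·(H − f)/(H + s − 2f) = 300 × (1030.3 − 22) / (1030.3 + 300 − 2 × 22) = 300 × 1008.3 / 1286.3 ≈ 235.16 mm.

235 mm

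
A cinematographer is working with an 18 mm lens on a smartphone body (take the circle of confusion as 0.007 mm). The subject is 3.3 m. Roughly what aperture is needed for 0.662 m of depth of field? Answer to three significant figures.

Write h = H − f = f²/(N·c). The thin-lens limits are Dn = s·h/(h + (s−f)) and Df = s·h/(h − (s−f)), so DoF = Df − Dn = 2·s·(s−f)·h / (h² − (s−f)²).
That is a quadratic in h: DoF·h² − 2·s·(s−f)·h − DoF·(s−f)² = 0 ⇒ h = (s−f)·(s + √(s² + DoF²)) / DoF = 3282 × (3300 + √(3300² + 662²)) / 662 = 3282 × (3300 + 3365.75) / 662 ≈ 33047 mm.
Then N = f²/(c·h) = 18² / (0.007 × 33047) = 324 / 231.33 ≈ 1.40.

f/1.40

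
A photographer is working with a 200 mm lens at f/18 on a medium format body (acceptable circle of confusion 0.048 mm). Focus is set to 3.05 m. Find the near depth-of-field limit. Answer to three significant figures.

2.87 m

Hyperfocal distance H = f²/(N·c) + f = 200²/(18 × 0.048) + 200 = 40000/0.864 + 200 ≈ 46496.3 mm ≈ 46.50 m.
Near limit Dn = s·(H − f)/(H + s − 2f) = 3050 × (46496.3 − 200) / (46496.3 + 3050 − 2 × 200) = 3050 × 46296.3 / 49146.3 ≈ 2873.1 mm ≈ 2.87 m.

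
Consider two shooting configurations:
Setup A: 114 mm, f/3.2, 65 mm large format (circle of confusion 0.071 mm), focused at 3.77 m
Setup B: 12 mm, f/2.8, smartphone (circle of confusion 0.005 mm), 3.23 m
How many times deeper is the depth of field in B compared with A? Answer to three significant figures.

Setup A: H = 114²/(3.2×0.071) + 114 ≈ 57314.7 mm; DoF = Df − Dn = 4027.41 − 3543.52 ≈ 483.89 mm.
Setup B: H = 12²/(2.8×0.005) + 12 ≈ 10297.7 mm; DoF = Df − Dn = 4700.7 − 2460.3 ≈ 2240.4 mm.
Ratio = 2240.4 / 483.89 ≈ 4.63.

4.63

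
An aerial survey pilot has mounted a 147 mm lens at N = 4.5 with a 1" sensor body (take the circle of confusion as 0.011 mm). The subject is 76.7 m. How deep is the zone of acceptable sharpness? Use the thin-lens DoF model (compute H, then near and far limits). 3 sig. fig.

27.8 m

Hyperfocal distance H = f²/(N·c) + f = 147²/(4.5 × 0.011) + 147 = 21609/0.0495 + 147 ≈ 436692.5 mm ≈ 436.7 m.
Near limit Dn = s·(H − f)/(H + s − 2f) = 76700 × (436692.5 − 147) / (436692.5 + 76700 − 2 × 147) = 76700 × 436545.5 / 513098.5 ≈ 65257 mm.
Far limit Df = s·(H − f)/(H − s) = 76700 × (436692.5 − 147) / (436692.5 − 76700) = 76700 × 436545.5 / 359992.5 ≈ 93010 mm.
Depth of field = Df − Dn = 93010 − 65257 ≈ 27753 mm ≈ 27.8 m.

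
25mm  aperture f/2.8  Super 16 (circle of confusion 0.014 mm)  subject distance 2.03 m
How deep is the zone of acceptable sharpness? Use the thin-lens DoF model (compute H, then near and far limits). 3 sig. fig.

Hyperfocal distance H = f²/(N·c) + f = 25²/(2.8 × 0.014) + 25 = 625/0.0392 + 25 ≈ 15968.9 mm ≈ 15.97 m.
Near limit Dn = s·(H − f)/(H + s − 2f) = 2030 × (15968.9 − 25) / (15968.9 + 2030 − 2 × 25) = 2030 × 15943.9 / 17948.9 ≈ 1803.24 mm.
Far limit Df = s·(H − f)/(H − s) = 2030 × (15968.9 − 25) / (15968.9 − 2030) = 2030 × 15943.9 / 13938.9 ≈ 2322.00 mm.
Depth of field = Df − Dn = 2322.00 − 1803.24 ≈ 518.76 mm ≈ 0.519 m.

0.519 m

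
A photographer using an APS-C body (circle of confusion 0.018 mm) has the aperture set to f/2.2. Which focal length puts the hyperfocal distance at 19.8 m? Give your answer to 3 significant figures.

From H = f²/(N·c) + f, with f ≪ H: f ≈ √(H·N·c) = √(19800 × 2.2 × 0.018) = √784.08 ≈ 28.00 mm.
The +f correction barely moves this — solving exactly, f² + N·c·f − N·c·H = 0 ⇒ f = (−N·c + √((N·c)² + 4·N·c·H))/2 = (−0.0396 + √3136.3)/2 ≈ 27.982 mm, so f ≈ 28.0 mm.

28.0 mm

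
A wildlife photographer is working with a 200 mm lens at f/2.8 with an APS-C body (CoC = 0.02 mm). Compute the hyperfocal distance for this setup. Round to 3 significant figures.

Hyperfocal distance H = f²/(N·c) + f = 200²/(2.8 × 0.02) + 200 = 40000/0.056 + 200 ≈ 714485.7 mm ≈ 714 m.

714 m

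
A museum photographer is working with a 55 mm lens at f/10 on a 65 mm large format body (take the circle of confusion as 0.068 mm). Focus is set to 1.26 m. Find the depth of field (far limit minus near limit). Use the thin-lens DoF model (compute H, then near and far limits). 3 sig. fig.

0.737 m

Hyperfocal distance H = f²/(N·c) + f = 55²/(10 × 0.068) + 55 = 3025/0.68 + 55 ≈ 4503.5 mm ≈ 4.504 m.
Near limit Dn = s·(H − f)/(H + s − 2f) = 1260 × (4503.5 − 55) / (4503.5 + 1260 − 2 × 55) = 1260 × 4448.5 / 5653.5 ≈ 991.44 mm.
Far limit Df = s·(H − f)/(H − s) = 1260 × (4503.5 − 55) / (4503.5 − 1260) = 1260 × 4448.5 / 3243.5 ≈ 1728.10 mm.
Depth of field = Df − Dn = 1728.10 − 991.44 ≈ 736.66 mm ≈ 0.737 m.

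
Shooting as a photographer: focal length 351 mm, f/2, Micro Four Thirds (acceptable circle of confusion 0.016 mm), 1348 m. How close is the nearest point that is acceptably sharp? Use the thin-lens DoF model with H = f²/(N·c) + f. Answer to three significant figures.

998 m

Hyperfocal distance H = f²/(N·c) + f = 351²/(2 × 0.016) + 351 = 123201/0.032 + 351 ≈ 3850382.2 mm ≈ 3850 m.
Near limit Dn = s·(H − f)/(H + s − 2f) = 1348000 × (3850382.2 − 351) / (3850382.2 + 1348000 − 2 × 351) = 1348000 × 3850031.2 / 5197680.2 ≈ 998492 mm ≈ 998 m.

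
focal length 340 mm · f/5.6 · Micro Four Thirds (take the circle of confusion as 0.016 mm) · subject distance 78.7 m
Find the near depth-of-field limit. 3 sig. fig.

74.2 m

Hyperfocal distance H = f²/(N·c) + f = 340²/(5.6 × 0.016) + 340 = 115600/0.0896 + 340 ≈ 1290518.6 mm ≈ 1291 m.
Near limit Dn = s·(H − f)/(H + s − 2f) = 78700 × (1290518.6 − 340) / (1290518.6 + 78700 − 2 × 340) = 78700 × 1290178.6 / 1368538.6 ≈ 74194 mm ≈ 74.2 m.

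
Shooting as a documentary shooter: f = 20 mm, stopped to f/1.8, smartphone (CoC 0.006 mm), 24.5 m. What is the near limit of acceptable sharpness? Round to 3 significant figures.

Hyperfocal distance H = f²/(N·c) + f = 20²/(1.8 × 0.006) + 20 = 400/0.0108 + 20 ≈ 37057.0 mm ≈ 37.06 m.
Near limit Dn = s·(H − f)/(H + s − 2f) = 24500 × (37057.0 − 20) / (37057.0 + 24500 − 2 × 20) = 24500 × 37037.0 / 61517.0 ≈ 14751 mm ≈ 14.8 m.

14.8 m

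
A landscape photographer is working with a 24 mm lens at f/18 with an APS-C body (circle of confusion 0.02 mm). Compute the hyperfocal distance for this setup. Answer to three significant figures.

Hyperfocal distance H = f²/(N·c) + f = 24²/(18 × 0.02) + 24 = 576/0.36 + 24 ≈ 1624.0 mm ≈ 1.62 m.

1.62 m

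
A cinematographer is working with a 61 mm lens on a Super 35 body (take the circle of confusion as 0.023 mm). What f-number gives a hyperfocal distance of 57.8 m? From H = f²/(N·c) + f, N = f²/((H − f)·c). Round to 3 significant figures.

Rearrange H = f²/(N·c) + f for N: N = f² / ((H − f)·c).
N = 61² / ((57800 − 61) × 0.023) = 3721 / 1328 ≈ 2.80.

f/2.80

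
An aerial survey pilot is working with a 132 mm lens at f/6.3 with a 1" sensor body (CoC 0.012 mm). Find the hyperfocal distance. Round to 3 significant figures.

Hyperfocal distance H = f²/(N·c) + f = 132²/(6.3 × 0.012) + 132 = 17424/0.0756 + 132 ≈ 230608.2 mm ≈ 231 m.

231 m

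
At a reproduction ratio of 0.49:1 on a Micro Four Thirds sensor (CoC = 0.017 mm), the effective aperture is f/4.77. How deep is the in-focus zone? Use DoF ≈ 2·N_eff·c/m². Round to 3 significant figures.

0.675 mm

At magnification m, DoF ≈ 2·N_eff·c/m² = 2 × 4.77 × 0.017 / 0.49² = 0.1622 / 0.2401 ≈ 0.675 mm.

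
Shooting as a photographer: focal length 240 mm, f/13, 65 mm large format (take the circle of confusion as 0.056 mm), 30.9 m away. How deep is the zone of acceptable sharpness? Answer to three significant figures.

Hyperfocal distance H = f²/(N·c) + f = 240²/(13 × 0.056) + 240 = 57600/0.728 + 240 ≈ 79360.9 mm ≈ 79.36 m.
Near limit Dn = s·(H − f)/(H + s − 2f) = 30900 × (79360.9 − 240) / (79360.9 + 30900 − 2 × 240) = 30900 × 79120.9 / 109780.9 ≈ 22270 mm.
Far limit Df = s·(H − f)/(H − s) = 30900 × (79360.9 − 240) / (79360.9 − 30900) = 30900 × 79120.9 / 48460.9 ≈ 50450 mm.
Depth of field = Df − Dn = 50450 − 22270 ≈ 28180 mm ≈ 28.2 m.

28.2 m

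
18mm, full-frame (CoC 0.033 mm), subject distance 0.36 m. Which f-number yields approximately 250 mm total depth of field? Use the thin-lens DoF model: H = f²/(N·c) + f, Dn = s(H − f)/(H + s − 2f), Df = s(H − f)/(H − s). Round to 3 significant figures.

f/8.99

Write h = H − f = f²/(N·c). The thin-lens limits are Dn = s·h/(h + (s−f)) and Df = s·h/(h − (s−f)), so DoF = Df − Dn = 2·s·(s−f)·h / (h² − (s−f)²).
That is a quadratic in h: DoF·h² − 2·s·(s−f)·h − DoF·(s−f)² = 0 ⇒ h = (s−f)·(s + √(s² + DoF²)) / DoF = 342 × (360 + √(360² + 250²)) / 250 = 342 × (360 + 438.292) / 250 ≈ 1092.1 mm.
Then N = f²/(c·h) = 18² / (0.033 × 1092.1) = 324 / 36.038 ≈ 8.99.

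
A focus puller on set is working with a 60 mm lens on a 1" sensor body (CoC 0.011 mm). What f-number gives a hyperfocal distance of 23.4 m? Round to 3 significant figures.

f/14

Rearrange H = f²/(N·c) + f for N: N = f² / ((H − f)·c).
N = 60² / ((23400 − 60) × 0.011) = 3600 / 256.7 ≈ 14.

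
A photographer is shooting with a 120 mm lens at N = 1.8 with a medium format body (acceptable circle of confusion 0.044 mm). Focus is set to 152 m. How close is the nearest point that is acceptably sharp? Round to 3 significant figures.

82.8 m

Hyperfocal distance H = f²/(N·c) + f = 120²/(1.8 × 0.044) + 120 = 14400/0.0792 + 120 ≈ 181938.2 mm ≈ 181.9 m.
Near limit Dn = s·(H − f)/(H + s − 2f) = 152000 × (181938.2 − 120) / (181938.2 + 152000 − 2 × 120) = 152000 × 181818.2 / 333698.2 ≈ 82818 mm ≈ 82.8 m.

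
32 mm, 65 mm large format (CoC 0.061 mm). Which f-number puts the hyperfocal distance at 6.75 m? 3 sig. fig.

Rearrange H = f²/(N·c) + f for N: N = f² / ((H − f)·c).
N = 32² / ((6750 − 32) × 0.061) = 1024 / 409.8 ≈ 2.50.

f/2.50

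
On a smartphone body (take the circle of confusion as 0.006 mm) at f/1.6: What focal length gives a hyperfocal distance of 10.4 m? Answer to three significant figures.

9.99 mm

From H = f²/(N·c) + f, with f ≪ H: f ≈ √(H·N·c) = √(10400 × 1.6 × 0.006) = √99.840 ≈ 9.992 mm.
The +f correction barely moves this — solving exactly, f² + N·c·f − N·c·H = 0 ⇒ f = (−N·c + √((N·c)² + 4·N·c·H))/2 = (−0.0096 + √399.36)/2 ≈ 9.9872 mm, so f ≈ 9.99 mm.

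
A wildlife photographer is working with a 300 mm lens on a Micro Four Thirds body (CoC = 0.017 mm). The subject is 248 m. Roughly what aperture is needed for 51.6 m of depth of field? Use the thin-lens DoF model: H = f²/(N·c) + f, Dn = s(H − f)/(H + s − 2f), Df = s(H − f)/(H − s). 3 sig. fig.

f/2.20

Write h = H − f = f²/(N·c). The thin-lens limits are Dn = s·h/(h + (s−f)) and Df = s·h/(h − (s−f)), so DoF = Df − Dn = 2·s·(s−f)·h / (h² − (s−f)²).
That is a quadratic in h: DoF·h² − 2·s·(s−f)·h − DoF·(s−f)² = 0 ⇒ h = (s−f)·(s + √(s² + DoF²)) / DoF = 247700 × (248000 + √(248000² + 51600²)) / 51600 = 247700 × (248000 + 253311) / 51600 ≈ 2406488 mm.
Then N = f²/(c·h) = 300² / (0.017 × 2406488) = 90000 / 40910 ≈ 2.20.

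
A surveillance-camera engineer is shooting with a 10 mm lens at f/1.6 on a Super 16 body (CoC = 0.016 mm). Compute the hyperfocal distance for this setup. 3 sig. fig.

3.92 m

Hyperfocal distance H = f²/(N·c) + f = 10²/(1.6 × 0.016) + 10 = 100/0.0256 + 10 ≈ 3916.2 mm ≈ 3.92 m.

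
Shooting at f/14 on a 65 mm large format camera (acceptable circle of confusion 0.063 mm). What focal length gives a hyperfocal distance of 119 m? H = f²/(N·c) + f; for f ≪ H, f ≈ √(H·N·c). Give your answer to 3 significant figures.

From H = f²/(N·c) + f, with f ≪ H: f ≈ √(H·N·c) = √(119000 × 14 × 0.063) = √104958 ≈ 324.0 mm.
The +f correction barely moves this — solving exactly, f² + N·c·f − N·c·H = 0 ⇒ f = (−N·c + √((N·c)² + 4·N·c·H))/2 = (−0.882 + √419833)/2 ≈ 323.53 mm, so f ≈ 324 mm.

324 mm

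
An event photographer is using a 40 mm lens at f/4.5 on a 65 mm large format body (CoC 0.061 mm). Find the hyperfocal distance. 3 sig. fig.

Hyperfocal distance H = f²/(N·c) + f = 40²/(4.5 × 0.061) + 40 = 1600/0.2745 + 40 ≈ 5868.8 mm ≈ 5.87 m.

5.87 m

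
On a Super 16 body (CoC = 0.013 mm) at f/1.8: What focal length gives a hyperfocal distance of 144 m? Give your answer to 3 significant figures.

58.0 mm

From H = f²/(N·c) + f, with f ≪ H: f ≈ √(H·N·c) = √(144000 × 1.8 × 0.013) = √3369.6 ≈ 58.05 mm.
Exact: f² + N·c·f − N·c·H = 0 ⇒ f = (−N·c + √((N·c)² + 4·N·c·H))/2 = (−0.0234 + √13478)/2 ≈ 58.037 mm ≈ 58.0 mm.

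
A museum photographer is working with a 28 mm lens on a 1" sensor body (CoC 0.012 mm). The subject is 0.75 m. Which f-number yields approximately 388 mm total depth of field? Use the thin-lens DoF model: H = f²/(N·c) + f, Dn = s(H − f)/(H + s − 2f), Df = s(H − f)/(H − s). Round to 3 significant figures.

Write h = H − f = f²/(N·c). The thin-lens limits are Dn = s·h/(h + (s−f)) and Df = s·h/(h − (s−f)), so DoF = Df − Dn = 2·s·(s−f)·h / (h² − (s−f)²).
That is a quadratic in h: DoF·h² − 2·s·(s−f)·h − DoF·(s−f)² = 0 ⇒ h = (s−f)·(s + √(s² + DoF²)) / DoF = 722 × (750 + √(750² + 388²)) / 388 = 722 × (750 + 844.419) / 388 ≈ 2966.9 mm.
Then N = f²/(c·h) = 28² / (0.012 × 2966.9) = 784 / 35.603 ≈ 22.

f/22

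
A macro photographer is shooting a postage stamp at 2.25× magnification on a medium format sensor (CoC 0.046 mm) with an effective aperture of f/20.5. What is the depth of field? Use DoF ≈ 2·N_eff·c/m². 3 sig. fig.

At magnification m, DoF ≈ 2·N_eff·c/m² = 2 × 20.5 × 0.046 / 2.25² = 1.886 / 5.062 ≈ 0.373 mm.

0.373 mm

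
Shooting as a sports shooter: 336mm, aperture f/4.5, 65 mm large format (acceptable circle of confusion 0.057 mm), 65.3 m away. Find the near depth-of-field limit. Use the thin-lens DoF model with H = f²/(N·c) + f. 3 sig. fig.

56.9 m

Hyperfocal distance H = f²/(N·c) + f = 336²/(4.5 × 0.057) + 336 = 112896/0.2565 + 336 ≈ 440476.4 mm ≈ 440.5 m.
Near limit Dn = s·(H − f)/(H + s − 2f) = 65300 × (440476.4 − 336) / (440476.4 + 65300 − 2 × 336) = 65300 × 440140.4 / 505104.4 ≈ 56901 mm ≈ 56.9 m.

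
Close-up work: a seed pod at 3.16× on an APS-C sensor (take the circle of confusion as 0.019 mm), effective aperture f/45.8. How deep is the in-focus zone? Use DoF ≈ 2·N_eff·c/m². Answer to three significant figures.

0.174 mm

At magnification m, DoF ≈ 2·N_eff·c/m² = 2 × 45.8 × 0.019 / 3.16² = 1.74 / 9.986 ≈ 0.174 mm.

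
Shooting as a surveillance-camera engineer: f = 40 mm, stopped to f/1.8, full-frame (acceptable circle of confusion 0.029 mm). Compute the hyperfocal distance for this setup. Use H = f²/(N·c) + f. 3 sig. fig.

30.7 m

Hyperfocal distance H = f²/(N·c) + f = 40²/(1.8 × 0.029) + 40 = 1600/0.0522 + 40 ≈ 30691.3 mm ≈ 30.7 m.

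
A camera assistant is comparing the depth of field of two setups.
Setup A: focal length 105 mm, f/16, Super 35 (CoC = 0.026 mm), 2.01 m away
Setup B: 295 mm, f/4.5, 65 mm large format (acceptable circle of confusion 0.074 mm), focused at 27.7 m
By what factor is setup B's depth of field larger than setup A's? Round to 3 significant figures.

Setup A: H = 105²/(16×0.026) + 105 ≈ 26607.4 mm; DoF = Df − Dn = 2165.67 − 1875.21 ≈ 290.46 mm.
Setup B: H = 295²/(4.5×0.074) + 295 ≈ 261631.3 mm; DoF = Df − Dn = 30945.0 − 25070.9 ≈ 5874.1 mm.
Ratio = 5874.1 / 290.46 ≈ 20.2.

20.2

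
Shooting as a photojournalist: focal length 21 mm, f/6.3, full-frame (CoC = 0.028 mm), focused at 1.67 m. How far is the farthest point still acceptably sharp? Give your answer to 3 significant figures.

4.91 m

Hyperfocal distance H = f²/(N·c) + f = 21²/(6.3 × 0.028) + 21 = 441/0.1764 + 21 ≈ 2521.0 mm ≈ 2.521 m.
Far limit Df = s·(H − f)/(H − s) = 1670 × (2521.0 − 21) / (2521.0 − 1670) = 1670 × 2500.0 / 851.0 ≈ 4906.0 mm ≈ 4.91 m.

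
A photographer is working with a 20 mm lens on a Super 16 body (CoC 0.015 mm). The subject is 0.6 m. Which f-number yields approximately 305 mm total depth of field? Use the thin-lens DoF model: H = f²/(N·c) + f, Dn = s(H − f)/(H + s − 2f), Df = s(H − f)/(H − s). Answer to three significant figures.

f/11

Write h = H − f = f²/(N·c). The thin-lens limits are Dn = s·h/(h + (s−f)) and Df = s·h/(h − (s−f)), so DoF = Df − Dn = 2·s·(s−f)·h / (h² − (s−f)²).
That is a quadratic in h: DoF·h² − 2·s·(s−f)·h − DoF·(s−f)² = 0 ⇒ h = (s−f)·(s + √(s² + DoF²)) / DoF = 580 × (600 + √(600² + 305²)) / 305 = 580 × (600 + 673.071) / 305 ≈ 2420.9 mm.
Then N = f²/(c·h) = 20² / (0.015 × 2420.9) = 400 / 36.314 ≈ 11.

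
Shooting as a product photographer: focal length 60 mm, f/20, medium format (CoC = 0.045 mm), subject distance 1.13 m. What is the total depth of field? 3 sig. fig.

0.651 m

Hyperfocal distance H = f²/(N·c) + f = 60²/(20 × 0.045) + 60 = 3600/0.9 + 60 ≈ 4060.0 mm ≈ 4.060 m.
Near limit Dn = s·(H − f)/(H + s − 2f) = 1130 × (4060.0 − 60) / (4060.0 + 1130 − 2 × 60) = 1130 × 4000.0 / 5070.0 ≈ 891.52 mm.
Far limit Df = s·(H − f)/(H − s) = 1130 × (4060.0 − 60) / (4060.0 − 1130) = 1130 × 4000.0 / 2930.0 ≈ 1542.66 mm.
Depth of field = Df − Dn = 1542.66 − 891.52 ≈ 651.14 mm ≈ 0.651 m.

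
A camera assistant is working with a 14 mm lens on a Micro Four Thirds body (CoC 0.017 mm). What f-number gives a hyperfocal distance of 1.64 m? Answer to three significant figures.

Rearrange H = f²/(N·c) + f for N: N = f² / ((H − f)·c).
N = 14² / ((1640 − 14) × 0.017) = 196 / 27.64 ≈ 7.09.

f/7.09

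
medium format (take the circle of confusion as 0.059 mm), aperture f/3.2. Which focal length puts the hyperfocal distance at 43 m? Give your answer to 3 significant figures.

From H = f²/(N·c) + f, with f ≪ H: f ≈ √(H·N·c) = √(43000 × 3.2 × 0.059) = √8118.4 ≈ 90.10 mm.
Exact: f² + N·c·f − N·c·H = 0 ⇒ f = (−N·c + √((N·c)² + 4·N·c·H))/2 = (−0.1888 + √32474)/2 ≈ 90.008 mm ≈ 90.0 mm.

90.0 mm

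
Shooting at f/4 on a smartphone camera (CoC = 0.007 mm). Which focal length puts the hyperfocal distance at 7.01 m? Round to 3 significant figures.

From H = f²/(N·c) + f, with f ≪ H: f ≈ √(H·N·c) = √(7010 × 4 × 0.007) = √196.28 ≈ 14.01 mm.
The +f correction barely moves this — solving exactly, f² + N·c·f − N·c·H = 0 ⇒ f = (−N·c + √((N·c)² + 4·N·c·H))/2 = (−0.028 + √785.12)/2 ≈ 13.996 mm, so f ≈ 14.0 mm.

14.0 mm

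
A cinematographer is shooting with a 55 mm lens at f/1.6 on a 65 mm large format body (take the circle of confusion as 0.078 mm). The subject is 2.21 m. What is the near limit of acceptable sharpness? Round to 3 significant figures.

Hyperfocal distance H = f²/(N·c) + f = 55²/(1.6 × 0.078) + 55 = 3025/0.1248 + 55 ≈ 24293.8 mm ≈ 24.29 m.
Near limit Dn = s·(H − f)/(H + s − 2f) = 2210 × (24293.8 − 55) / (24293.8 + 2210 − 2 × 55) = 2210 × 24238.8 / 26393.8 ≈ 2029.6 mm ≈ 2.03 m.

2.03 m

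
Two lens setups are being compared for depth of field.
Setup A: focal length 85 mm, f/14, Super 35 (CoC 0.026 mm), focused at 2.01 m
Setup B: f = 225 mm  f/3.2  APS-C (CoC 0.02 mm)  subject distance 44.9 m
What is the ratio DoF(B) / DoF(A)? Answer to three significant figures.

12.9

Setup A: H = 85²/(14×0.026) + 85 ≈ 19933.9 mm; DoF = Df − Dn = 2225.87 − 1832.30 ≈ 393.57 mm.
Setup B: H = 225²/(3.2×0.02) + 225 ≈ 791240.6 mm; DoF = Df − Dn = 47587.7 − 42499.7 ≈ 5088.0 mm.
Ratio = 5088.0 / 393.57 ≈ 12.9.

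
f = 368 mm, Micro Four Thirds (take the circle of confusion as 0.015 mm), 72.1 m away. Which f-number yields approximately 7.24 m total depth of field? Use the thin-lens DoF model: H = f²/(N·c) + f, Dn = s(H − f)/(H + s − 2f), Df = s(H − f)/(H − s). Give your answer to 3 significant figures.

Write h = H − f = f²/(N·c). The thin-lens limits are Dn = s·h/(h + (s−f)) and Df = s·h/(h − (s−f)), so DoF = Df − Dn = 2·s·(s−f)·h / (h² − (s−f)²).
That is a quadratic in h: DoF·h² − 2·s·(s−f)·h − DoF·(s−f)² = 0 ⇒ h = (s−f)·(s + √(s² + DoF²)) / DoF = 71732 × (72100 + √(72100² + 7240²)) / 7240 = 71732 × (72100 + 72462.6) / 7240 ≈ 1432288 mm.
Then N = f²/(c·h) = 368² / (0.015 × 1432288) = 135424 / 21484 ≈ 6.30.

f/6.30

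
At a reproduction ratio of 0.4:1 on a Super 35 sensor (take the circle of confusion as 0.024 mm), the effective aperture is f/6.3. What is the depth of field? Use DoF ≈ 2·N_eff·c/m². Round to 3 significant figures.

At magnification m, DoF ≈ 2·N_eff·c/m² = 2 × 6.3 × 0.024 / 0.4² = 0.3024 / 0.16 ≈ 1.89 mm.

1.89 mm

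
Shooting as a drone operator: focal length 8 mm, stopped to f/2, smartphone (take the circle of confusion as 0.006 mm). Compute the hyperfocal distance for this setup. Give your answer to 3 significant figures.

5.34 m

Hyperfocal distance H = f²/(N·c) + f = 8²/(2 × 0.006) + 8 = 64/0.012 + 8 ≈ 5341.3 mm ≈ 5.34 m.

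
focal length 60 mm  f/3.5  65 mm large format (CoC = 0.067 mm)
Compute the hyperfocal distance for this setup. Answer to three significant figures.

Hyperfocal distance H = f²/(N·c) + f = 60²/(3.5 × 0.067) + 60 = 3600/0.2345 + 60 ≈ 15411.8 mm ≈ 15.4 m.

15.4 m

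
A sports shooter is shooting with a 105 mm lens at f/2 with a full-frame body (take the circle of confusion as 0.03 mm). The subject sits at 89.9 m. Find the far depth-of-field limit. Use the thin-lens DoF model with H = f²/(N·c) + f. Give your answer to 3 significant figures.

Hyperfocal distance H = f²/(N·c) + f = 105²/(2 × 0.03) + 105 = 11025/0.06 + 105 ≈ 183855.0 mm ≈ 183.9 m.
Far limit Df = s·(H − f)/(H − s) = 89900 × (183855.0 − 105) / (183855.0 − 89900) = 89900 × 183750.0 / 93955.0 ≈ 175820 mm ≈ 176 m.

176 m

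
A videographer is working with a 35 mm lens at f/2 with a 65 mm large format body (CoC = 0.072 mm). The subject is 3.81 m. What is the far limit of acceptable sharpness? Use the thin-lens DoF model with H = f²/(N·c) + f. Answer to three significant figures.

Hyperfocal distance H = f²/(N·c) + f = 35²/(2 × 0.072) + 35 = 1225/0.144 + 35 ≈ 8541.9 mm ≈ 8.542 m.
Far limit Df = s·(H − f)/(H − s) = 3810 × (8541.9 − 35) / (8541.9 − 3810) = 3810 × 8506.9 / 4731.9 ≈ 6849.5 mm ≈ 6.85 m.

6.85 m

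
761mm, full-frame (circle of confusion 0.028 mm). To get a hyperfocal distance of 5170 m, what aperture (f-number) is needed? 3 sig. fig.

f/4

Rearrange H = f²/(N·c) + f for N: N = f² / ((H − f)·c).
N = 761² / ((5170000 − 761) × 0.028) = 579121 / 144739 ≈ 4.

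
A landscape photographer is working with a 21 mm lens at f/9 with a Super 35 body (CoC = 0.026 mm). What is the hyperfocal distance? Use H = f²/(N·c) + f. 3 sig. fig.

Hyperfocal distance H = f²/(N·c) + f = 21²/(9 × 0.026) + 21 = 441/0.234 + 21 ≈ 1905.6 mm ≈ 1.91 m.

1.91 m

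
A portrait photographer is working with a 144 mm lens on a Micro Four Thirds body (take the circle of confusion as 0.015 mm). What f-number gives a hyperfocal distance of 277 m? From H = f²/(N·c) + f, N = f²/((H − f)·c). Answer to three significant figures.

Rearrange H = f²/(N·c) + f for N: N = f² / ((H − f)·c).
N = 144² / ((277000 − 144) × 0.015) = 20736 / 4153 ≈ 4.99.

f/4.99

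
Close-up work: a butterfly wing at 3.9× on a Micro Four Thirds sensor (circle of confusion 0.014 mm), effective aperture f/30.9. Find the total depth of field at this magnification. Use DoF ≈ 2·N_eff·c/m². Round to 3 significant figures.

0.0569 mm

At magnification m, DoF ≈ 2·N_eff·c/m² = 2 × 30.9 × 0.014 / 3.9² = 0.8652 / 15.21 ≈ 0.0569 mm.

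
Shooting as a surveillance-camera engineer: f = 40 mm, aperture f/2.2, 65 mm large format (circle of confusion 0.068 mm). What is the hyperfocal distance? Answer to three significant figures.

Hyperfocal distance H = f²/(N·c) + f = 40²/(2.2 × 0.068) + 40 = 1600/0.1496 + 40 ≈ 10735.2 mm ≈ 10.7 m.

10.7 m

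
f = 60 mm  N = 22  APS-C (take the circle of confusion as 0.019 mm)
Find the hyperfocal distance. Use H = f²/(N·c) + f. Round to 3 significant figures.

Hyperfocal distance H = f²/(N·c) + f = 60²/(22 × 0.019) + 60 = 3600/0.418 + 60 ≈ 8672.4 mm ≈ 8.67 m.

8.67 m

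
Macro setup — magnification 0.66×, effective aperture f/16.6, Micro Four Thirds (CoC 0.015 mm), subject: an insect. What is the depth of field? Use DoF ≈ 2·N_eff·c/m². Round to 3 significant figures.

At magnification m, DoF ≈ 2·N_eff·c/m² = 2 × 16.6 × 0.015 / 0.66² = 0.498 / 0.4356 ≈ 1.14 mm.

1.14 mm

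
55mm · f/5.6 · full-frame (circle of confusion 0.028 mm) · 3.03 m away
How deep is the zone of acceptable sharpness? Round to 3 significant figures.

0.957 m

Hyperfocal distance H = f²/(N·c) + f = 55²/(5.6 × 0.028) + 55 = 3025/0.1568 + 55 ≈ 19347.1 mm ≈ 19.35 m.
Near limit Dn = s·(H − f)/(H + s − 2f) = 3030 × (19347.1 − 55) / (19347.1 + 3030 − 2 × 55) = 3030 × 19292.1 / 22267.1 ≈ 2625.18 mm.
Far limit Df = s·(H − f)/(H − s) = 3030 × (19347.1 − 55) / (19347.1 − 3030) = 3030 × 19292.1 / 16317.1 ≈ 3582.44 mm.
Depth of field = Df − Dn = 3582.44 − 2625.18 ≈ 957.26 mm ≈ 0.957 m.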